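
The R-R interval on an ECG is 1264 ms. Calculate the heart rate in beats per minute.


HR = 60 / RR_interval(s)
RR = 1264 ms = 1.264 s
HR = 60 / 1.264 = 47.47 bpm


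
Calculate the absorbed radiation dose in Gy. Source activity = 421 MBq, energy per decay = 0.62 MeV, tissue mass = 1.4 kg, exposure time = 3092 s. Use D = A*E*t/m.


A = 421 MBq = 4.2100e+08 Bq
E = 0.62 MeV = 9.9324e-14 J
D = A*E*t/m = 4.2100e+08*9.9324e-14*3092/1.4
D = 0.09235 Gy


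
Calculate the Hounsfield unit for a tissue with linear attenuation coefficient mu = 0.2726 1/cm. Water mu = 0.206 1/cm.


HU = ((mu_tissue - mu_water) / mu_water) * 1000
HU = ((0.2726 - 0.206) / 0.206) * 1000
HU = 323.3


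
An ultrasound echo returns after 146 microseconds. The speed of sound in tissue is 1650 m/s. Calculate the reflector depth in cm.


depth = c * t / 2
t = 146 us = 1.4600e-04 s
depth = 1650 * 1.4600e-04 / 2
depth = 0.12045 m = 12.045 cm


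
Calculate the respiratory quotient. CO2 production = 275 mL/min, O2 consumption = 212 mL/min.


RQ = VCO2 / VO2
RQ = 275 / 212
RQ = 1.297


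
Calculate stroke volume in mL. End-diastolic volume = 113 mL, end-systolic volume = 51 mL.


SV = EDV - ESV
SV = 113 - 51
SV = 62 mL


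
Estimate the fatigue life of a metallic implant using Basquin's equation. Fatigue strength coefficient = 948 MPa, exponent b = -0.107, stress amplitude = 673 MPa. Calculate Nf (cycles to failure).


sigma_a = sigma_f' * (2Nf)^b
2Nf = (sigma_a/sigma_f')^(1/b)
2Nf = (673/948)^(1/-0.107)
2Nf = 24.580535
Nf = 12.29


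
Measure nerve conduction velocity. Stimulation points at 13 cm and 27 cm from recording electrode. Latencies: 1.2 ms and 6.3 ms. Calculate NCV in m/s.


Distance = (27 - 13) / 100 = 0.14 m
dt = (6.3 - 1.2) / 1000 = 0.0051 s
NCV = dist / dt = 27.45 m/s


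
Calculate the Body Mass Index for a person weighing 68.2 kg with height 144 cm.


BMI = weight / height^2
height = 144 cm = 1.44 m
BMI = 68.2 / 1.44^2
BMI = 32.89 kg/m^2


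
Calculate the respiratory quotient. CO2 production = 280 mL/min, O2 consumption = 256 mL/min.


RQ = VCO2 / VO2
RQ = 280 / 256
RQ = 1.094


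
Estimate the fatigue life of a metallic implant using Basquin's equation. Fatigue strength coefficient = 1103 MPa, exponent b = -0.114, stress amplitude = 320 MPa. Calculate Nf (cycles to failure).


sigma_a = sigma_f' * (2Nf)^b
2Nf = (sigma_a/sigma_f')^(1/b)
2Nf = (320/1103)^(1/-0.114)
2Nf = 51791.569
Nf = 2.59e+04


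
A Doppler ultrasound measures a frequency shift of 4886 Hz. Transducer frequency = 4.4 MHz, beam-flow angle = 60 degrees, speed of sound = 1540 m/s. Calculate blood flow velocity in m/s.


v = fd * c / (2 * f0 * cos(theta))
v = 4886 * 1540 / (2 * 4.4000e+06 * cos(60))
v = 1.71 m/s


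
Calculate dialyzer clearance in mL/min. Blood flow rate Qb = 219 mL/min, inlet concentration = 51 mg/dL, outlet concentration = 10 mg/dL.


K = Qb * (Cb_in - Cb_out) / Cb_in
K = 219 * (51 - 10) / 51
K = 176.1 mL/min


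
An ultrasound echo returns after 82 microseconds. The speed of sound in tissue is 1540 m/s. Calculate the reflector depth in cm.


depth = c * t / 2
t = 82 us = 8.2000e-05 s
depth = 1540 * 8.2000e-05 / 2
depth = 0.06314 m = 6.314 cm


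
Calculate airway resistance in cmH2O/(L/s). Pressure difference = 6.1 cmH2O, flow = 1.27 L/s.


R = dP / flow
R = 6.1 / 1.27
R = 4.803 cmH2O/(L/s)


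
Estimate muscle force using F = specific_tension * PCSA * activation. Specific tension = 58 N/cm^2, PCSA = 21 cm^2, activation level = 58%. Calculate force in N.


F = sigma * PCSA * activation
F = 58 * 21 * 0.58
F = 706.4 N


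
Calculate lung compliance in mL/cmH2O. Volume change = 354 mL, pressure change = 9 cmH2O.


C = dV / dP
C = 354 / 9
C = 39.33 mL/cmH2O


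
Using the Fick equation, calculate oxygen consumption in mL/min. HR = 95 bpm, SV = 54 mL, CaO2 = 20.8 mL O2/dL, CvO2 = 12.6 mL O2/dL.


CO = HR*SV = 95*54/1000 = 5.13 L/min
a-v O2 diff = 20.8 - 12.6 = 8.2 mL/dL
VO2 = CO * (CaO2-CvO2) * 10 dL/L
VO2 = 5.13 * 8.2 * 10
VO2 = 420.7 mL/min


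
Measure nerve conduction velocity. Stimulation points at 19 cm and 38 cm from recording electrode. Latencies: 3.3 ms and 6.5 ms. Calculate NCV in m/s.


Distance = (38 - 19) / 100 = 0.19 m
dt = (6.5 - 3.3) / 1000 = 0.0032 s
NCV = dist / dt = 59.38 m/s


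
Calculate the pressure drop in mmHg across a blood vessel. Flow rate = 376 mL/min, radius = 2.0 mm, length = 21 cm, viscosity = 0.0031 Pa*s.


dP = 8*mu*L*Q / (pi*r^4)
Q = 376 mL/min = 6.26667e-06 m^3/s
dP = 649.289 Pa = 649.289 / 133.322 mmHg = 4.87 mmHg


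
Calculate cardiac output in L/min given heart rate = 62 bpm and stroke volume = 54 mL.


CO = HR * SV
CO = 62 * 54 / 1000
CO = 3.348 L/min


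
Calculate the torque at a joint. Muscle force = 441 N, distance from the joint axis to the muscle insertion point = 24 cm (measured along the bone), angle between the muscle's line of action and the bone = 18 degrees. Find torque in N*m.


Torque = F * d * sin(theta)   (moment arm = d*sin(theta))
d = 24 cm = 0.24 m
Torque = 441 * 0.24 * sin(18)
Torque = 32.71 N*m


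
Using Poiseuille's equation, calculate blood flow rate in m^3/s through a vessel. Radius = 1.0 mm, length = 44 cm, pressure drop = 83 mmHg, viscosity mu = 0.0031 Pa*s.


Q = pi*r^4*dP / (8*mu*L)
r = 0.001 m, L = 0.44 m
dP = 83 mmHg = 11065.726 Pa
Q = 3.1859e-06 m^3/s


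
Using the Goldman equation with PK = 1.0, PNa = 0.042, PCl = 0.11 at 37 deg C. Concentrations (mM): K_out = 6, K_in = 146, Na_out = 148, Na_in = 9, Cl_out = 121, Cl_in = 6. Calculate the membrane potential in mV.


Vm = (RT/F)*ln((PK*Ko + PNa*Nao + PCl*Cli)/(PK*Ki + PNa*Nai + PCl*Clo))
Numer = 12.876, Denom = 159.688
Vm = -67.29 mV


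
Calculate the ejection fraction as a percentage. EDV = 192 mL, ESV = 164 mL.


SV = EDV - ESV = 192 - 164 = 28 mL
EF = SV/EDV * 100 = 28/192 * 100
EF = 14.58%


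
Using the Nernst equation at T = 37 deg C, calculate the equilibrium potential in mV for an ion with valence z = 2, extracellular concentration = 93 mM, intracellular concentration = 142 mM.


E = (RT/(zF)) * ln(C_out/C_in)
T = 37 + 273.15 = 310.15 K
E = (8.314 * 310.15 / (2 * 96485)) * ln(93/142)
E = -5.655 mV


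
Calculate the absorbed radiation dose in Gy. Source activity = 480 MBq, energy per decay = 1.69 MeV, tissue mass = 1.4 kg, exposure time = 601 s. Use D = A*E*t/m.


A = 480 MBq = 4.8000e+08 Bq
E = 1.69 MeV = 2.70738e-13 J
D = A*E*t/m = 4.8000e+08*2.70738e-13*601/1.4
D = 0.05579 Gy


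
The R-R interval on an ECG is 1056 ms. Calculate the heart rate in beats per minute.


HR = 60 / RR_interval(s)
RR = 1056 ms = 1.056 s
HR = 60 / 1.056 = 56.82 bpm


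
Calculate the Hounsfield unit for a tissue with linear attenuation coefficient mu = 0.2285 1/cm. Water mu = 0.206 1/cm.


HU = ((mu_tissue - mu_water) / mu_water) * 1000
HU = ((0.2285 - 0.206) / 0.206) * 1000
HU = 109.2


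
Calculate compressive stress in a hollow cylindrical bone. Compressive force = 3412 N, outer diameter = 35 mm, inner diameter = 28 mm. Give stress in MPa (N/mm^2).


A = pi*(r_o^2 - r_i^2)
r_o = 17.5 mm, r_i = 14 mm
A = 346.361 mm^2
sigma = F/A = 3412 / 346.361
sigma = 9.851 MPa


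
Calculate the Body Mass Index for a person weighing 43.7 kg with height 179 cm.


BMI = weight / height^2
height = 179 cm = 1.79 m
BMI = 43.7 / 1.79^2
BMI = 13.64 kg/m^2


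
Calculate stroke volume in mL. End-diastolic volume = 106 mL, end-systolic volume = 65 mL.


SV = EDV - ESV
SV = 106 - 65
SV = 41 mL


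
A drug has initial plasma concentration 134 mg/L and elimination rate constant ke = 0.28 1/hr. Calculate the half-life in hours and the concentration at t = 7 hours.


t_half = ln(2) / ke = 0.693147 / 0.28 = 2.476 hr
C(t) = C0 * exp(-ke*t) = 134 * exp(-0.28*7)
C(7) = 18.88 mg/L


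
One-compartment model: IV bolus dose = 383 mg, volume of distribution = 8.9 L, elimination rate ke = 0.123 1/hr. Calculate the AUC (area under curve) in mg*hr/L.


C0 = Dose/Vd = 383/8.9 = 43.0337 mg/L
AUC = C0/ke = 43.0337/0.123
AUC = 349.9 mg*hr/L


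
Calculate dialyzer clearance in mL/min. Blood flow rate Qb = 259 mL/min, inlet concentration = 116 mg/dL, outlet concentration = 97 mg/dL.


K = Qb * (Cb_in - Cb_out) / Cb_in
K = 259 * (116 - 97) / 116
K = 42.42 mL/min


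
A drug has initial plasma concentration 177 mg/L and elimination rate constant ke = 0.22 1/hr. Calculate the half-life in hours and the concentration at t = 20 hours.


t_half = ln(2) / ke = 0.693147 / 0.22 = 3.151 hr
C(t) = C0 * exp(-ke*t) = 177 * exp(-0.22*20)
C(20) = 2.173 mg/L


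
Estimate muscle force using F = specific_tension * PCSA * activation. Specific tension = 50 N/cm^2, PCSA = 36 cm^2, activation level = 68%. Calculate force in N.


F = sigma * PCSA * activation
F = 50 * 36 * 0.68
F = 1224 N


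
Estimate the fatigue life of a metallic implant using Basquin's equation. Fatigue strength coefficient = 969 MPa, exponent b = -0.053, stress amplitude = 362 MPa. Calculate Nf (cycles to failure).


sigma_a = sigma_f' * (2Nf)^b
2Nf = (sigma_a/sigma_f')^(1/b)
2Nf = (362/969)^(1/-0.053)
2Nf = 1.1700689e+08
Nf = 5.8503e+07


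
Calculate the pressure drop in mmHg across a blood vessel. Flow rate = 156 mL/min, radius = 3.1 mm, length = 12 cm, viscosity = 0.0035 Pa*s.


dP = 8*mu*L*Q / (pi*r^4)
Q = 156 mL/min = 2.6e-06 m^3/s
dP = 30.1104 Pa = 30.1104 / 133.322 mmHg = 0.2258 mmHg


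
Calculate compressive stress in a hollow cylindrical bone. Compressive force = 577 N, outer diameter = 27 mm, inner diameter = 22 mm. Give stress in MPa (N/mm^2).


A = pi*(r_o^2 - r_i^2)
r_o = 13.5 mm, r_i = 11 mm
A = 192.423 mm^2
sigma = F/A = 577 / 192.423
sigma = 2.999 MPa


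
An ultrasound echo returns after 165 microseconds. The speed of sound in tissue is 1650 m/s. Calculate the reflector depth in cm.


depth = c * t / 2
t = 165 us = 1.6500e-04 s
depth = 1650 * 1.6500e-04 / 2
depth = 0.136125 m = 13.6125 cm


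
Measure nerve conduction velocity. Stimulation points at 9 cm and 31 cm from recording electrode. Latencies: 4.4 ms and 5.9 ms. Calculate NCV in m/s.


Distance = (31 - 9) / 100 = 0.22 m
dt = (5.9 - 4.4) / 1000 = 0.0015 s
NCV = dist / dt = 146.7 m/s


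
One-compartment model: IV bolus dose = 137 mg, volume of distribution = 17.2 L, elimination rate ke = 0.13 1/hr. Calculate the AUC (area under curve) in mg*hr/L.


C0 = Dose/Vd = 137/17.2 = 7.96512 mg/L
AUC = C0/ke = 7.96512/0.13
AUC = 61.27 mg*hr/L


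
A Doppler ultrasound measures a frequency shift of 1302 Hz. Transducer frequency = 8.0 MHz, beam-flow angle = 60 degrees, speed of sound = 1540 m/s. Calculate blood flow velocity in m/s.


v = fd * c / (2 * f0 * cos(theta))
v = 1302 * 1540 / (2 * 8.0000e+06 * cos(60))
v = 0.2506 m/s


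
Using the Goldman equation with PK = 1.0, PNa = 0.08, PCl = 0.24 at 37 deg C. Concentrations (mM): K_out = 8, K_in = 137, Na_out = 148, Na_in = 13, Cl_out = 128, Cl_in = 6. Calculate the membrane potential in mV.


Vm = (RT/F)*ln((PK*Ko + PNa*Nao + PCl*Cli)/(PK*Ki + PNa*Nai + PCl*Clo))
Numer = 21.28, Denom = 168.76
Vm = -55.34 mV


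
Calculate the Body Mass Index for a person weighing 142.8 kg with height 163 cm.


BMI = weight / height^2
height = 163 cm = 1.63 m
BMI = 142.8 / 1.63^2
BMI = 53.75 kg/m^2


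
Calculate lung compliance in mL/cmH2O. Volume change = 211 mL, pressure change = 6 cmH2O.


C = dV / dP
C = 211 / 6
C = 35.17 mL/cmH2O


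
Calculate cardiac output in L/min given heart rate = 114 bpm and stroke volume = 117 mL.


CO = HR * SV
CO = 114 * 117 / 1000
CO = 13.34 L/min


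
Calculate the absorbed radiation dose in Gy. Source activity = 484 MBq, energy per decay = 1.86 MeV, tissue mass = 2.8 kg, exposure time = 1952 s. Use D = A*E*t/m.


A = 484 MBq = 4.8400e+08 Bq
E = 1.86 MeV = 2.97972e-13 J
D = A*E*t/m = 4.8400e+08*2.97972e-13*1952/2.8
D = 0.1005 Gy


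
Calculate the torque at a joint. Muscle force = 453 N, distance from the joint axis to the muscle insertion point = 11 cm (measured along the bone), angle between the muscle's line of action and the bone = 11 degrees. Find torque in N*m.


Torque = F * d * sin(theta)   (moment arm = d*sin(theta))
d = 11 cm = 0.11 m
Torque = 453 * 0.11 * sin(11)
Torque = 9.508 N*m


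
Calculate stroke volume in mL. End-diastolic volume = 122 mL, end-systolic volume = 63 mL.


SV = EDV - ESV
SV = 122 - 63
SV = 59 mL


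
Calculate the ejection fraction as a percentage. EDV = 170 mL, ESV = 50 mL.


SV = EDV - ESV = 170 - 50 = 120 mL
EF = SV/EDV * 100 = 120/170 * 100
EF = 70.59%


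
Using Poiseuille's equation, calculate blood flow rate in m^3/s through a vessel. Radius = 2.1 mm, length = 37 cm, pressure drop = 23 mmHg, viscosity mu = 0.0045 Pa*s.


Q = pi*r^4*dP / (8*mu*L)
r = 0.0021 m, L = 0.37 m
dP = 23 mmHg = 3066.406 Pa
Q = 1.4065e-05 m^3/s


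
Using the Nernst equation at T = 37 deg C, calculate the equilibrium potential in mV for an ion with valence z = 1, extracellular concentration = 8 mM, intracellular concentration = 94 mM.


E = (RT/(zF)) * ln(C_out/C_in)
T = 37 + 273.15 = 310.15 K
E = (8.314 * 310.15 / (1 * 96485)) * ln(8/94)
E = -65.85 mV


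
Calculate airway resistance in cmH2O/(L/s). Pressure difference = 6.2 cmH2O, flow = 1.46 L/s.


R = dP / flow
R = 6.2 / 1.46
R = 4.247 cmH2O/(L/s)


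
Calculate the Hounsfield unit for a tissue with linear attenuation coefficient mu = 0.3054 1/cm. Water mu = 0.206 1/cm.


HU = ((mu_tissue - mu_water) / mu_water) * 1000
HU = ((0.3054 - 0.206) / 0.206) * 1000
HU = 482.5


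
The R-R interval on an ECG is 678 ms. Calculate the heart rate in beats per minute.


HR = 60 / RR_interval(s)
RR = 678 ms = 0.678 s
HR = 60 / 0.678 = 88.5 bpm


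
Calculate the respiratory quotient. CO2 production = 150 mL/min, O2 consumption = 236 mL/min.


RQ = VCO2 / VO2
RQ = 150 / 236
RQ = 0.6356


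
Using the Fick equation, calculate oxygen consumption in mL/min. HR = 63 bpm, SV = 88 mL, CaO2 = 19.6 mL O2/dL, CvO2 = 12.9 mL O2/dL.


CO = HR*SV = 63*88/1000 = 5.544 L/min
a-v O2 diff = 19.6 - 12.9 = 6.7 mL/dL
VO2 = CO * (CaO2-CvO2) * 10 dL/L
VO2 = 5.544 * 6.7 * 10
VO2 = 371.4 mL/min


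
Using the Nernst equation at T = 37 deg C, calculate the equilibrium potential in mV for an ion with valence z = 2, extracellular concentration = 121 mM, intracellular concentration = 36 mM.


E = (RT/(zF)) * ln(C_out/C_in)
T = 37 + 273.15 = 310.15 K
E = (8.314 * 310.15 / (2 * 96485)) * ln(121/36)
E = 16.2 mV


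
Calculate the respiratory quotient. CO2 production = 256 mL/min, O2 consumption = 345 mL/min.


RQ = VCO2 / VO2
RQ = 256 / 345
RQ = 0.742


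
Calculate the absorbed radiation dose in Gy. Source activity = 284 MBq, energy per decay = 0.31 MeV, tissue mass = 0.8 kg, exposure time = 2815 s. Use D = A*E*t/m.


A = 284 MBq = 2.8400e+08 Bq
E = 0.31 MeV = 4.9662e-14 J
D = A*E*t/m = 2.8400e+08*4.9662e-14*2815/0.8
D = 0.04963 Gy


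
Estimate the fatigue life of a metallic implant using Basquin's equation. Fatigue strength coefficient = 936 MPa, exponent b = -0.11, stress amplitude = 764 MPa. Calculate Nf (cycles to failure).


sigma_a = sigma_f' * (2Nf)^b
2Nf = (sigma_a/sigma_f')^(1/b)
2Nf = (764/936)^(1/-0.11)
2Nf = 6.3337221
Nf = 3.167


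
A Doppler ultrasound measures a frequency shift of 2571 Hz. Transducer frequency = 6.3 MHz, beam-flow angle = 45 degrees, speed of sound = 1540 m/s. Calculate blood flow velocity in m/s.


v = fd * c / (2 * f0 * cos(theta))
v = 2571 * 1540 / (2 * 6.3000e+06 * cos(45))
v = 0.4444 m/s


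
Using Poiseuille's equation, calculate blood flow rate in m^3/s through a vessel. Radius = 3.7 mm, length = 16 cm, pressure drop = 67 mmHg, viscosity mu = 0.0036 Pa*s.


Q = pi*r^4*dP / (8*mu*L)
r = 0.0037 m, L = 0.16 m
dP = 67 mmHg = 8932.574 Pa
Q = 0.001141 m^3/s


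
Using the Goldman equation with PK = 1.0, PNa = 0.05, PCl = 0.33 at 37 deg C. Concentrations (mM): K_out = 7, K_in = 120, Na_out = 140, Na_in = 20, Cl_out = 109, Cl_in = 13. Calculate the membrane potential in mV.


Vm = (RT/F)*ln((PK*Ko + PNa*Nao + PCl*Cli)/(PK*Ki + PNa*Nai + PCl*Clo))
Numer = 18.29, Denom = 156.97
Vm = -57.45 mV


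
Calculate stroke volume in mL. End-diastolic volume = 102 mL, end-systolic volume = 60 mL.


SV = EDV - ESV
SV = 102 - 60
SV = 42 mL


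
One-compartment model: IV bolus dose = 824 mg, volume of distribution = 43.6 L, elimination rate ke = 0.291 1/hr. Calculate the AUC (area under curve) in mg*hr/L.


C0 = Dose/Vd = 824/43.6 = 18.8991 mg/L
AUC = C0/ke = 18.8991/0.291
AUC = 64.95 mg*hr/L


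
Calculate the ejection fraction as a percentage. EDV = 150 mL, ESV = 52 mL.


SV = EDV - ESV = 150 - 52 = 98 mL
EF = SV/EDV * 100 = 98/150 * 100
EF = 65.33%


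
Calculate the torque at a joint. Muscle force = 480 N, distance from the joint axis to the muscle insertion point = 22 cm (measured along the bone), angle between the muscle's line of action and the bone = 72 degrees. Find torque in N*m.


Torque = F * d * sin(theta)   (moment arm = d*sin(theta))
d = 22 cm = 0.22 m
Torque = 480 * 0.22 * sin(72)
Torque = 100.4 N*m


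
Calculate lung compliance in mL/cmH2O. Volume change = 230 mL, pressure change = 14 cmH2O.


C = dV / dP
C = 230 / 14
C = 16.43 mL/cmH2O


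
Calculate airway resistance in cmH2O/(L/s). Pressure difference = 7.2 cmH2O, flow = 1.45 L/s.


R = dP / flow
R = 7.2 / 1.45
R = 4.966 cmH2O/(L/s)


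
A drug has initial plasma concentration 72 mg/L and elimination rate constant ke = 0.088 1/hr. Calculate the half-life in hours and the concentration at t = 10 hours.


t_half = ln(2) / ke = 0.693147 / 0.088 = 7.877 hr
C(t) = C0 * exp(-ke*t) = 72 * exp(-0.088*10)
C(10) = 29.86 mg/L


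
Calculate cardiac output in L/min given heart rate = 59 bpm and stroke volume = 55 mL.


CO = HR * SV
CO = 59 * 55 / 1000
CO = 3.245 L/min


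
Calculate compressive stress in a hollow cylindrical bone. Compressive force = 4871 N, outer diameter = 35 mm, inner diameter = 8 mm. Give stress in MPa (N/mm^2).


A = pi*(r_o^2 - r_i^2)
r_o = 17.5 mm, r_i = 4 mm
A = 911.847 mm^2
sigma = F/A = 4871 / 911.847
sigma = 5.342 MPa


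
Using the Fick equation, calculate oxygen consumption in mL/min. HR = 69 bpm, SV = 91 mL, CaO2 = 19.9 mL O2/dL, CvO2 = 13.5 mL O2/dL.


CO = HR*SV = 69*91/1000 = 6.279 L/min
a-v O2 diff = 19.9 - 13.5 = 6.4 mL/dL
VO2 = CO * (CaO2-CvO2) * 10 dL/L
VO2 = 6.279 * 6.4 * 10
VO2 = 401.9 mL/min


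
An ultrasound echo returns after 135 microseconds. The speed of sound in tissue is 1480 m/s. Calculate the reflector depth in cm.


depth = c * t / 2
t = 135 us = 1.3500e-04 s
depth = 1480 * 1.3500e-04 / 2
depth = 0.0999 m = 9.99 cm


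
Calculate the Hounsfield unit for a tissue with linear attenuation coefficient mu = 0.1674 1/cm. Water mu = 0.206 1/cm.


HU = ((mu_tissue - mu_water) / mu_water) * 1000
HU = ((0.1674 - 0.206) / 0.206) * 1000
HU = -187.4


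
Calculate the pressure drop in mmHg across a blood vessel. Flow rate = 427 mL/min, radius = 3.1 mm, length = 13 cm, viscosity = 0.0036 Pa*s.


dP = 8*mu*L*Q / (pi*r^4)
Q = 427 mL/min = 7.11667e-06 m^3/s
dP = 91.8366 Pa = 91.8366 / 133.322 mmHg = 0.6888 mmHg


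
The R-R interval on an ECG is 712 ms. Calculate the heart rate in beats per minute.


HR = 60 / RR_interval(s)
RR = 712 ms = 0.712 s
HR = 60 / 0.712 = 84.27 bpm


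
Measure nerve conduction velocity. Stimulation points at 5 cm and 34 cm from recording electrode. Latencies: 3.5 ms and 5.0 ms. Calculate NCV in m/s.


Distance = (34 - 5) / 100 = 0.29 m
dt = (5.0 - 3.5) / 1000 = 0.0015 s
NCV = dist / dt = 193.3 m/s


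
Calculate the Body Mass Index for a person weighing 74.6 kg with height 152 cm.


BMI = weight / height^2
height = 152 cm = 1.52 m
BMI = 74.6 / 1.52^2
BMI = 32.29 kg/m^2


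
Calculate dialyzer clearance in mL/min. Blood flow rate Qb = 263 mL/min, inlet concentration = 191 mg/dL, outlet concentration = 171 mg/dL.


K = Qb * (Cb_in - Cb_out) / Cb_in
K = 263 * (191 - 171) / 191
K = 27.54 mL/min


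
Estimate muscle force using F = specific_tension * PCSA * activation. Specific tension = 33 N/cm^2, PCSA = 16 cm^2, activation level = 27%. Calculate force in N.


F = sigma * PCSA * activation
F = 33 * 16 * 0.27
F = 142.6 N


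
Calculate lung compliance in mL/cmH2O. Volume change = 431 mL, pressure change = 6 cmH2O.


C = dV / dP
C = 431 / 6
C = 71.83 mL/cmH2O


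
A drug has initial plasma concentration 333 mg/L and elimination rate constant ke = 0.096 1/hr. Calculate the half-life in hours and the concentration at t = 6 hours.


t_half = ln(2) / ke = 0.693147 / 0.096 = 7.22 hr
C(t) = C0 * exp(-ke*t) = 333 * exp(-0.096*6)
C(6) = 187.2 mg/L


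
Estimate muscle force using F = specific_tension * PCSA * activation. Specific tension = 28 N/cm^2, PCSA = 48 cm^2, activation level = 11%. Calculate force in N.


F = sigma * PCSA * activation
F = 28 * 48 * 0.11
F = 147.8 N


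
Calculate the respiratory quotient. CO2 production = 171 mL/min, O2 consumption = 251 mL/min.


RQ = VCO2 / VO2
RQ = 171 / 251
RQ = 0.6813


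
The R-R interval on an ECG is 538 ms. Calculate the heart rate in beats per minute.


HR = 60 / RR_interval(s)
RR = 538 ms = 0.538 s
HR = 60 / 0.538 = 111.5 bpm


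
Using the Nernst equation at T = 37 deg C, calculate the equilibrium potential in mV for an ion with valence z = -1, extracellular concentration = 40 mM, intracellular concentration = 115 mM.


E = (RT/(zF)) * ln(C_out/C_in)
T = 37 + 273.15 = 310.15 K
E = (8.314 * 310.15 / (-1 * 96485)) * ln(40/115)
E = 28.22 mV


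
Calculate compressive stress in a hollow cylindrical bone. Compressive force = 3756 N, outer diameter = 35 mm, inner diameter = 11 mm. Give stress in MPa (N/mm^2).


A = pi*(r_o^2 - r_i^2)
r_o = 17.5 mm, r_i = 5.5 mm
A = 867.08 mm^2
sigma = F/A = 3756 / 867.08
sigma = 4.332 MPa


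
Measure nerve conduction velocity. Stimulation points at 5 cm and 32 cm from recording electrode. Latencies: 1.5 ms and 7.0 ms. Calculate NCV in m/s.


Distance = (32 - 5) / 100 = 0.27 m
dt = (7.0 - 1.5) / 1000 = 0.0055 s
NCV = dist / dt = 49.09 m/s


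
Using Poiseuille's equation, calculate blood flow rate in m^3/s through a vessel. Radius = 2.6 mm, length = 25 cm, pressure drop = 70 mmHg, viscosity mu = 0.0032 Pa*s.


Q = pi*r^4*dP / (8*mu*L)
r = 0.0026 m, L = 0.25 m
dP = 70 mmHg = 9332.54 Pa
Q = 2.0935e-04 m^3/s


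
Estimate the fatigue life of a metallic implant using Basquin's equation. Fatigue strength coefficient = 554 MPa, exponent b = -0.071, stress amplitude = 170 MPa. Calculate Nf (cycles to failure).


sigma_a = sigma_f' * (2Nf)^b
2Nf = (sigma_a/sigma_f')^(1/b)
2Nf = (170/554)^(1/-0.071)
2Nf = 16834843
Nf = 8.4174e+06


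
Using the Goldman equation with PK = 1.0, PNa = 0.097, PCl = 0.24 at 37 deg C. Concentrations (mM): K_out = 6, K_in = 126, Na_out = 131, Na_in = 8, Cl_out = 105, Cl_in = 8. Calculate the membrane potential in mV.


Vm = (RT/F)*ln((PK*Ko + PNa*Nao + PCl*Cli)/(PK*Ki + PNa*Nai + PCl*Clo))
Numer = 20.627, Denom = 151.976
Vm = -53.37 mV


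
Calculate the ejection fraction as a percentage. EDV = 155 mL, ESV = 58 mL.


SV = EDV - ESV = 155 - 58 = 97 mL
EF = SV/EDV * 100 = 97/155 * 100
EF = 62.58%


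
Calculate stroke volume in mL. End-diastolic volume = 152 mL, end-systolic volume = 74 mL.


SV = EDV - ESV
SV = 152 - 74
SV = 78 mL


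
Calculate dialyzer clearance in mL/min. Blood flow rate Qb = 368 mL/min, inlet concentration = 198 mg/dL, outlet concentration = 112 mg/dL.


K = Qb * (Cb_in - Cb_out) / Cb_in
K = 368 * (198 - 112) / 198
K = 159.8 mL/min


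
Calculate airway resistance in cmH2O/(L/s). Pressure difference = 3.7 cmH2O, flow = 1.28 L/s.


R = dP / flow
R = 3.7 / 1.28
R = 2.891 cmH2O/(L/s)


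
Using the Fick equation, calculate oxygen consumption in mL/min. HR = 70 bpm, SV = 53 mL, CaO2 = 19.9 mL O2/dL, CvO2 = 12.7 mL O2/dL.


CO = HR*SV = 70*53/1000 = 3.71 L/min
a-v O2 diff = 19.9 - 12.7 = 7.2 mL/dL
VO2 = CO * (CaO2-CvO2) * 10 dL/L
VO2 = 3.71 * 7.2 * 10
VO2 = 267.1 mL/min


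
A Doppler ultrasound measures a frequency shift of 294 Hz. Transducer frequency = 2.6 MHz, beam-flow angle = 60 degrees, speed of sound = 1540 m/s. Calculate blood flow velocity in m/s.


v = fd * c / (2 * f0 * cos(theta))
v = 294 * 1540 / (2 * 2.6000e+06 * cos(60))
v = 0.1741 m/s


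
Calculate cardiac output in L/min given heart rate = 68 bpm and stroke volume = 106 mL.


CO = HR * SV
CO = 68 * 106 / 1000
CO = 7.208 L/min


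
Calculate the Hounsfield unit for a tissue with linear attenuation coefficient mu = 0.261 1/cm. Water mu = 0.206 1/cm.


HU = ((mu_tissue - mu_water) / mu_water) * 1000
HU = ((0.261 - 0.206) / 0.206) * 1000
HU = 267


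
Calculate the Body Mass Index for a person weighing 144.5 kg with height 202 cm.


BMI = weight / height^2
height = 202 cm = 2.02 m
BMI = 144.5 / 2.02^2
BMI = 35.41 kg/m^2


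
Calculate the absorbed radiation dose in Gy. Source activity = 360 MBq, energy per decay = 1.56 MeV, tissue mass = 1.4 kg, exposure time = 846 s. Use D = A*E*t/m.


A = 360 MBq = 3.6000e+08 Bq
E = 1.56 MeV = 2.49912e-13 J
D = A*E*t/m = 3.6000e+08*2.49912e-13*846/1.4
D = 0.05437 Gy


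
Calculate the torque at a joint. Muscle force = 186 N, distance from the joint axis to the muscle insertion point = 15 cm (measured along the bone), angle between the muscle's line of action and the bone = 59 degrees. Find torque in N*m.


Torque = F * d * sin(theta)   (moment arm = d*sin(theta))
d = 15 cm = 0.15 m
Torque = 186 * 0.15 * sin(59)
Torque = 23.91 N*m


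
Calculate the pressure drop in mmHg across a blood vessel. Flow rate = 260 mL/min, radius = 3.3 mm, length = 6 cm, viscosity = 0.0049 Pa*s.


dP = 8*mu*L*Q / (pi*r^4)
Q = 260 mL/min = 4.33333e-06 m^3/s
dP = 27.3561 Pa = 27.3561 / 133.322 mmHg = 0.2052 mmHg


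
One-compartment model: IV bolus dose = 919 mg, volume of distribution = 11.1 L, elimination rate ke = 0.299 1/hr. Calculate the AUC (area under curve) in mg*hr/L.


C0 = Dose/Vd = 919/11.1 = 82.7928 mg/L
AUC = C0/ke = 82.7928/0.299
AUC = 276.9 mg*hr/L


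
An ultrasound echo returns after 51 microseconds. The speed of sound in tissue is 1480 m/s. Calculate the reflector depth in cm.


depth = c * t / 2
t = 51 us = 5.1000e-05 s
depth = 1480 * 5.1000e-05 / 2
depth = 0.03774 m = 3.774 cm


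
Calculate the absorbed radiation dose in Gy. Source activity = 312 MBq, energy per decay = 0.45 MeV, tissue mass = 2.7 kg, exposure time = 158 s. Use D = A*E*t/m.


A = 312 MBq = 3.1200e+08 Bq
E = 0.45 MeV = 7.209e-14 J
D = A*E*t/m = 3.1200e+08*7.209e-14*158/2.7
D = 0.001316 Gy


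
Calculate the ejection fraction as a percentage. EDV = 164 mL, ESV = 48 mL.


SV = EDV - ESV = 164 - 48 = 116 mL
EF = SV/EDV * 100 = 116/164 * 100
EF = 70.73%


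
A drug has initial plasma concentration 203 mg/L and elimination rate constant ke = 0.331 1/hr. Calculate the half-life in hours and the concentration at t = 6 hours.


t_half = ln(2) / ke = 0.693147 / 0.331 = 2.094 hr
C(t) = C0 * exp(-ke*t) = 203 * exp(-0.331*6)
C(6) = 27.86 mg/L


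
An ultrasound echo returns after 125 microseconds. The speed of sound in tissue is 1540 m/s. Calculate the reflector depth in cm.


depth = c * t / 2
t = 125 us = 1.2500e-04 s
depth = 1540 * 1.2500e-04 / 2
depth = 0.09625 m = 9.625 cm


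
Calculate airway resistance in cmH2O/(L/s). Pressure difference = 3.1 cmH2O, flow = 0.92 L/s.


R = dP / flow
R = 3.1 / 0.92
R = 3.37 cmH2O/(L/s)


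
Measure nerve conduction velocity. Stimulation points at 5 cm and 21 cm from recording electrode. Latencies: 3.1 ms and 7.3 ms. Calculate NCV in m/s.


Distance = (21 - 5) / 100 = 0.16 m
dt = (7.3 - 3.1) / 1000 = 0.0042 s
NCV = dist / dt = 38.1 m/s


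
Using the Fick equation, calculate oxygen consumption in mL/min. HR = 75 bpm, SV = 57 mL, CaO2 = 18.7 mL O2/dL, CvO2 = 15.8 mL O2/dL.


CO = HR*SV = 75*57/1000 = 4.275 L/min
a-v O2 diff = 18.7 - 15.8 = 2.9 mL/dL
VO2 = CO * (CaO2-CvO2) * 10 dL/L
VO2 = 4.275 * 2.9 * 10
VO2 = 124 mL/min


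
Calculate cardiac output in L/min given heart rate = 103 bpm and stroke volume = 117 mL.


CO = HR * SV
CO = 103 * 117 / 1000
CO = 12.05 L/min


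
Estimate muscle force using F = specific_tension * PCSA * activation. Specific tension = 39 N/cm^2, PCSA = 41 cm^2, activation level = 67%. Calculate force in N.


F = sigma * PCSA * activation
F = 39 * 41 * 0.67
F = 1071 N


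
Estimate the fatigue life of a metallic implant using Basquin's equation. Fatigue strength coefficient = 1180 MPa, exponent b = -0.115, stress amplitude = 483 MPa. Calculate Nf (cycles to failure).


sigma_a = sigma_f' * (2Nf)^b
2Nf = (sigma_a/sigma_f')^(1/b)
2Nf = (483/1180)^(1/-0.115)
2Nf = 2362.3637
Nf = 1181


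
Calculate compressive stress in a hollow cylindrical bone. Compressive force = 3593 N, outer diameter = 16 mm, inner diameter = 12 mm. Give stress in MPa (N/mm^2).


A = pi*(r_o^2 - r_i^2)
r_o = 8 mm, r_i = 6 mm
A = 87.9646 mm^2
sigma = F/A = 3593 / 87.9646
sigma = 40.85 MPa


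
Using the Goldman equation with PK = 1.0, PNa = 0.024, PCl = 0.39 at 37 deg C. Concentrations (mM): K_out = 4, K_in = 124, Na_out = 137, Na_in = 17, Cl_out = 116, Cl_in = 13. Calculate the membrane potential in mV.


Vm = (RT/F)*ln((PK*Ko + PNa*Nao + PCl*Cli)/(PK*Ki + PNa*Nai + PCl*Clo))
Numer = 12.358, Denom = 169.648
Vm = -70 mV


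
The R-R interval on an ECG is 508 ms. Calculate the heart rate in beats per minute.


HR = 60 / RR_interval(s)
RR = 508 ms = 0.508 s
HR = 60 / 0.508 = 118.1 bpm


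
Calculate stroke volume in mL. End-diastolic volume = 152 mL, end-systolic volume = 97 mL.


SV = EDV - ESV
SV = 152 - 97
SV = 55 mL


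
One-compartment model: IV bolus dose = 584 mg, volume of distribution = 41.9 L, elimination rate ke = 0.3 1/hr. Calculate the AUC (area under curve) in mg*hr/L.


C0 = Dose/Vd = 584/41.9 = 13.9379 mg/L
AUC = C0/ke = 13.9379/0.3
AUC = 46.46 mg*hr/L


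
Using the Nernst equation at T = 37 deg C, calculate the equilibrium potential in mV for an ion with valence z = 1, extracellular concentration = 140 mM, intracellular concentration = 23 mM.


E = (RT/(zF)) * ln(C_out/C_in)
T = 37 + 273.15 = 310.15 K
E = (8.314 * 310.15 / (1 * 96485)) * ln(140/23)
E = 48.27 mV


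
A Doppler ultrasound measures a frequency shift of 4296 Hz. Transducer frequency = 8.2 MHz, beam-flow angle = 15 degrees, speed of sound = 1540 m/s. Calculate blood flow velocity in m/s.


v = fd * c / (2 * f0 * cos(theta))
v = 4296 * 1540 / (2 * 8.2000e+06 * cos(15))
v = 0.4176 m/s


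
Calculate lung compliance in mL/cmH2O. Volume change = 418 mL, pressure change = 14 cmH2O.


C = dV / dP
C = 418 / 14
C = 29.86 mL/cmH2O


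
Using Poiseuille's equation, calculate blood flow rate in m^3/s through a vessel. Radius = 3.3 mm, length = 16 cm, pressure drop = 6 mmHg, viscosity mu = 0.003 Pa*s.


Q = pi*r^4*dP / (8*mu*L)
r = 0.0033 m, L = 0.16 m
dP = 6 mmHg = 799.932 Pa
Q = 7.7612e-05 m^3/s


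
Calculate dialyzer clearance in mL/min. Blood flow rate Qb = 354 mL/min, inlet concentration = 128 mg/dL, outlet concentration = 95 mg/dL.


K = Qb * (Cb_in - Cb_out) / Cb_in
K = 354 * (128 - 95) / 128
K = 91.27 mL/min


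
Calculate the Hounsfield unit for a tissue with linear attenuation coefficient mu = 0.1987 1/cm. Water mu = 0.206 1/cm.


HU = ((mu_tissue - mu_water) / mu_water) * 1000
HU = ((0.1987 - 0.206) / 0.206) * 1000
HU = -35.44


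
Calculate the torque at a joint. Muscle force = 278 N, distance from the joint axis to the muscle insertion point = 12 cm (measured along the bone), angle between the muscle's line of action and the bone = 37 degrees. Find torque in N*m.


Torque = F * d * sin(theta)   (moment arm = d*sin(theta))
d = 12 cm = 0.12 m
Torque = 278 * 0.12 * sin(37)
Torque = 20.08 N*m


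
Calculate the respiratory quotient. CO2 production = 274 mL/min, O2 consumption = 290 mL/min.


RQ = VCO2 / VO2
RQ = 274 / 290
RQ = 0.9448


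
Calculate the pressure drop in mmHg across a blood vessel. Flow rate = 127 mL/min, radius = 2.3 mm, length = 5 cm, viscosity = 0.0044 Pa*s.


dP = 8*mu*L*Q / (pi*r^4)
Q = 127 mL/min = 2.11667e-06 m^3/s
dP = 42.3745 Pa = 42.3745 / 133.322 mmHg = 0.3178 mmHg


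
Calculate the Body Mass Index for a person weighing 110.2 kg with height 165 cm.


BMI = weight / height^2
height = 165 cm = 1.65 m
BMI = 110.2 / 1.65^2
BMI = 40.48 kg/m^2


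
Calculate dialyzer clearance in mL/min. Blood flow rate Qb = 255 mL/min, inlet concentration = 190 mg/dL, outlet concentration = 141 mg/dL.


K = Qb * (Cb_in - Cb_out) / Cb_in
K = 255 * (190 - 141) / 190
K = 65.76 mL/min


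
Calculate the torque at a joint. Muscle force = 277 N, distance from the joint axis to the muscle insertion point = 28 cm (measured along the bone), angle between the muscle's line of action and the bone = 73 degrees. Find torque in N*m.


Torque = F * d * sin(theta)   (moment arm = d*sin(theta))
d = 28 cm = 0.28 m
Torque = 277 * 0.28 * sin(73)
Torque = 74.17 N*m


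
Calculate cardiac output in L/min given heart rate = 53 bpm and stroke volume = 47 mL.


CO = HR * SV
CO = 53 * 47 / 1000
CO = 2.491 L/min


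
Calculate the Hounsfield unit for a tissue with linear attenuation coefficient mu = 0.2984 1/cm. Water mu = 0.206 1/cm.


HU = ((mu_tissue - mu_water) / mu_water) * 1000
HU = ((0.2984 - 0.206) / 0.206) * 1000
HU = 448.5


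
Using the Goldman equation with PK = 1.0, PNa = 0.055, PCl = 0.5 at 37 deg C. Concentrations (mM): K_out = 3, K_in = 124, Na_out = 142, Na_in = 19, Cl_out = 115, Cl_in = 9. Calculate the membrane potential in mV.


Vm = (RT/F)*ln((PK*Ko + PNa*Nao + PCl*Cli)/(PK*Ki + PNa*Nai + PCl*Clo))
Numer = 15.31, Denom = 182.545
Vm = -66.24 mV


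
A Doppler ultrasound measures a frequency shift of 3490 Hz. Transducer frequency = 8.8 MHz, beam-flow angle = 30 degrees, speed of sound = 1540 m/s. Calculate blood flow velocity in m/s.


v = fd * c / (2 * f0 * cos(theta))
v = 3490 * 1540 / (2 * 8.8000e+06 * cos(30))
v = 0.3526 m/s


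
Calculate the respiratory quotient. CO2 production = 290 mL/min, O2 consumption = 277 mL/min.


RQ = VCO2 / VO2
RQ = 290 / 277
RQ = 1.047


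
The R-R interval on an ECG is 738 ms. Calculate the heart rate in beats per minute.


HR = 60 / RR_interval(s)
RR = 738 ms = 0.738 s
HR = 60 / 0.738 = 81.3 bpm


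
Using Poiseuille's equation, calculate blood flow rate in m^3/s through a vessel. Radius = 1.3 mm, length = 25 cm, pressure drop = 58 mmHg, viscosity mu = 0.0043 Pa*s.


Q = pi*r^4*dP / (8*mu*L)
r = 0.0013 m, L = 0.25 m
dP = 58 mmHg = 7732.676 Pa
Q = 8.0678e-06 m^3/s


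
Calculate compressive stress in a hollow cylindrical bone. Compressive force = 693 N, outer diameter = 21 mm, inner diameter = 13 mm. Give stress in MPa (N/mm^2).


A = pi*(r_o^2 - r_i^2)
r_o = 10.5 mm, r_i = 6.5 mm
A = 213.628 mm^2
sigma = F/A = 693 / 213.628
sigma = 3.244 MPa


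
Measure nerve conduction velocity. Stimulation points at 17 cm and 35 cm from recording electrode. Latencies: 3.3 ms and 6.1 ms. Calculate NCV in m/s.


Distance = (35 - 17) / 100 = 0.18 m
dt = (6.1 - 3.3) / 1000 = 0.0028 s
NCV = dist / dt = 64.29 m/s


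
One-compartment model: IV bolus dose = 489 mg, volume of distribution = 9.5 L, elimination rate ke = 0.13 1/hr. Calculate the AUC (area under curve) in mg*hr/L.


C0 = Dose/Vd = 489/9.5 = 51.4737 mg/L
AUC = C0/ke = 51.4737/0.13
AUC = 396 mg*hr/L


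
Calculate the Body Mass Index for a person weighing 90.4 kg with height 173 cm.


BMI = weight / height^2
height = 173 cm = 1.73 m
BMI = 90.4 / 1.73^2
BMI = 30.2 kg/m^2


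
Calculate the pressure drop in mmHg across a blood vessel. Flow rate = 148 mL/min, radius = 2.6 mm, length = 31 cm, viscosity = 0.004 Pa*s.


dP = 8*mu*L*Q / (pi*r^4)
Q = 148 mL/min = 2.46667e-06 m^3/s
dP = 170.443 Pa = 170.443 / 133.322 mmHg = 1.278 mmHg


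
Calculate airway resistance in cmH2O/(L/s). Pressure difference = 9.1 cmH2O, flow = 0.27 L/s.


R = dP / flow
R = 9.1 / 0.27
R = 33.7 cmH2O/(L/s)


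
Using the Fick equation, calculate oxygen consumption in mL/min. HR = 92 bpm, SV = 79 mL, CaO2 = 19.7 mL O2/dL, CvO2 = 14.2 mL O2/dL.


CO = HR*SV = 92*79/1000 = 7.268 L/min
a-v O2 diff = 19.7 - 14.2 = 5.5 mL/dL
VO2 = CO * (CaO2-CvO2) * 10 dL/L
VO2 = 7.268 * 5.5 * 10
VO2 = 399.7 mL/min


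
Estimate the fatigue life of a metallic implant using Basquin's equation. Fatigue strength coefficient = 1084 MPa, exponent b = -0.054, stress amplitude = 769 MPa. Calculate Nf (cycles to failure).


sigma_a = sigma_f' * (2Nf)^b
2Nf = (sigma_a/sigma_f')^(1/b)
2Nf = (769/1084)^(1/-0.054)
2Nf = 576.98643
Nf = 288.5


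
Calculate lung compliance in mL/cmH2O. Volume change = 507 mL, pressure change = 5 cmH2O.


C = dV / dP
C = 507 / 5
C = 101.4 mL/cmH2O


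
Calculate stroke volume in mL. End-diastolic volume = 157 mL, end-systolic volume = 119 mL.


SV = EDV - ESV
SV = 157 - 119
SV = 38 mL


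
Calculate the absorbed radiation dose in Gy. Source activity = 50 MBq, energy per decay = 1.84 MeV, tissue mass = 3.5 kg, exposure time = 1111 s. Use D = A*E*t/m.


A = 50 MBq = 5.0000e+07 Bq
E = 1.84 MeV = 2.94768e-13 J
D = A*E*t/m = 5.0000e+07*2.94768e-13*1111/3.5
D = 0.004678 Gy


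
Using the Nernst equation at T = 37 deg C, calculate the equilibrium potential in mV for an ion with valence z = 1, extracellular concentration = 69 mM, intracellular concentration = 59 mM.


E = (RT/(zF)) * ln(C_out/C_in)
T = 37 + 273.15 = 310.15 K
E = (8.314 * 310.15 / (1 * 96485)) * ln(69/59)
E = 4.184 mV


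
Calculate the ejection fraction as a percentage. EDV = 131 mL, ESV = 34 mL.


SV = EDV - ESV = 131 - 34 = 97 mL
EF = SV/EDV * 100 = 97/131 * 100
EF = 74.05%


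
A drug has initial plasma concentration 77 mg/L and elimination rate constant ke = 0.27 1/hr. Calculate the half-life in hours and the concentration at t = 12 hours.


t_half = ln(2) / ke = 0.693147 / 0.27 = 2.567 hr
C(t) = C0 * exp(-ke*t) = 77 * exp(-0.27*12)
C(12) = 3.016 mg/L


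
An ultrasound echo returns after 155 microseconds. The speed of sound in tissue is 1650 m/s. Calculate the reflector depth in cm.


depth = c * t / 2
t = 155 us = 1.5500e-04 s
depth = 1650 * 1.5500e-04 / 2
depth = 0.127875 m = 12.7875 cm


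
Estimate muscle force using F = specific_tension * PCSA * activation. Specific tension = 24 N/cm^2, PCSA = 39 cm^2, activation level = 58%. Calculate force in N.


F = sigma * PCSA * activation
F = 24 * 39 * 0.58
F = 542.9 N


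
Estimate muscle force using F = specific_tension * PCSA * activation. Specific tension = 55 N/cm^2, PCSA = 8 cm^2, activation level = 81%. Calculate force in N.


F = sigma * PCSA * activation
F = 55 * 8 * 0.81
F = 356.4 N


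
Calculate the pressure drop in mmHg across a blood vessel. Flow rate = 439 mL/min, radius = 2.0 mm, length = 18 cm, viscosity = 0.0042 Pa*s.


dP = 8*mu*L*Q / (pi*r^4)
Q = 439 mL/min = 7.31667e-06 m^3/s
dP = 880.35 Pa = 880.35 / 133.322 mmHg = 6.603 mmHg


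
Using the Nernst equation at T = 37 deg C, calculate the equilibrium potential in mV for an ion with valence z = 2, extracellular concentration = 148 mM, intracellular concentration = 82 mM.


E = (RT/(zF)) * ln(C_out/C_in)
T = 37 + 273.15 = 310.15 K
E = (8.314 * 310.15 / (2 * 96485)) * ln(148/82)
E = 7.891 mV


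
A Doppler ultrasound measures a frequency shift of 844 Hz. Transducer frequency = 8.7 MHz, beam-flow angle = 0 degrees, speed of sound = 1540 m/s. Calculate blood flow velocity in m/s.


v = fd * c / (2 * f0 * cos(theta))
v = 844 * 1540 / (2 * 8.7000e+06 * cos(0))
v = 0.0747 m/s
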